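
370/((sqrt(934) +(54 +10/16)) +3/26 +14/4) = 46614672/5317021 -800384* sqrt(934)/5317021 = 4.17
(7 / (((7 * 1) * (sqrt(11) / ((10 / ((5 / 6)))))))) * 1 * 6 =72 * sqrt(11) / 11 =21.71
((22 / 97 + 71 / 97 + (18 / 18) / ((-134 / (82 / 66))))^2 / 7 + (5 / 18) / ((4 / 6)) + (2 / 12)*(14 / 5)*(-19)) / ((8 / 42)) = -43.69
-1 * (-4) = 4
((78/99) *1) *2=52/33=1.58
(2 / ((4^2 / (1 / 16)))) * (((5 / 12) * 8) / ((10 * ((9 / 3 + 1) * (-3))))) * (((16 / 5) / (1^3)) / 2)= -1 / 2880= -0.00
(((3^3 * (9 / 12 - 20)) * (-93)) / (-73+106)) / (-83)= -17.65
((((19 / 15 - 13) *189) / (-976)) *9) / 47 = 6237 / 14335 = 0.44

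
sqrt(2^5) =4*sqrt(2) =5.66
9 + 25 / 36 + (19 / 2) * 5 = 2059 / 36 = 57.19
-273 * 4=-1092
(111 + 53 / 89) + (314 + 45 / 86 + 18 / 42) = 22853553 / 53578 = 426.55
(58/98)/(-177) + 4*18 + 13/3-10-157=-262127/2891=-90.67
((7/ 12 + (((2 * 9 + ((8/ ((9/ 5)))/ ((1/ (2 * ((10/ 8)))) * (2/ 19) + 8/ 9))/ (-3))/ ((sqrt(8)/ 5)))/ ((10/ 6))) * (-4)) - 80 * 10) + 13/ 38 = -182189/ 228 - 9796 * sqrt(2)/ 199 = -868.69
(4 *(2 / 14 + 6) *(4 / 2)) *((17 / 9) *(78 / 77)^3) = 308353344 / 3195731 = 96.49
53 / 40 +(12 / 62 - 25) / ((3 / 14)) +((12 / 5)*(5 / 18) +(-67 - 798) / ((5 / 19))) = -4216957 / 1240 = -3400.77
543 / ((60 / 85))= 3077 / 4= 769.25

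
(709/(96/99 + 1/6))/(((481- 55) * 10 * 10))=7799/532500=0.01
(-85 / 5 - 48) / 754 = -5 / 58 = -0.09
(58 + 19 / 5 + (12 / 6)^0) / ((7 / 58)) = 18212 / 35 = 520.34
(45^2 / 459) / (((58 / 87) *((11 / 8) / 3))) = 2700 / 187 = 14.44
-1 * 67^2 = -4489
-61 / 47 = -1.30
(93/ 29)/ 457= 93/ 13253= 0.01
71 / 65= 1.09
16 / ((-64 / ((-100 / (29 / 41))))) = 35.34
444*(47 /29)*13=271284 /29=9354.62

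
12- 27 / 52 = 597 / 52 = 11.48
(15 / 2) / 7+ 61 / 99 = 2339 / 1386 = 1.69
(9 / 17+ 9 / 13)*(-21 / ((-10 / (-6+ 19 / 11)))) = -26649 / 2431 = -10.96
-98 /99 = -0.99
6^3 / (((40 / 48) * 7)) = 37.03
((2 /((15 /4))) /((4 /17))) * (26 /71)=884 /1065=0.83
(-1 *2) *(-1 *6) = 12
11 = 11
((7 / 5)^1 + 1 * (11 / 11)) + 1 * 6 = 42 / 5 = 8.40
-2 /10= -1 /5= -0.20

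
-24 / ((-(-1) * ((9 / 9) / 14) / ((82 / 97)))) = -284.04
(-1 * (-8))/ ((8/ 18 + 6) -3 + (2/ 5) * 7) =360/ 281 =1.28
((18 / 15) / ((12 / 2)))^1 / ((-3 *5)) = -0.01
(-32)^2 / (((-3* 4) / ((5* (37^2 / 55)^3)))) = -656825960704 / 99825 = -6579774.21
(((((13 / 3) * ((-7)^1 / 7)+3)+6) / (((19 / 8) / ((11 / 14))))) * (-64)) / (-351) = 5632 / 20007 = 0.28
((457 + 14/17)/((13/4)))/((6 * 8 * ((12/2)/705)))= 1829005/5304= 344.84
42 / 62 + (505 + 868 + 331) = 52845 / 31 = 1704.68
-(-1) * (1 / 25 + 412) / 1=10301 / 25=412.04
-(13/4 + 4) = -7.25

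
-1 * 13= -13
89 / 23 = 3.87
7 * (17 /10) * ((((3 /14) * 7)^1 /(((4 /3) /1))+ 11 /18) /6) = 2975 /864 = 3.44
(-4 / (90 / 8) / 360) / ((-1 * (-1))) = -2 / 2025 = -0.00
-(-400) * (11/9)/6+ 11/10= 22297/270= 82.58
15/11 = 1.36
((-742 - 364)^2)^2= 1496306311696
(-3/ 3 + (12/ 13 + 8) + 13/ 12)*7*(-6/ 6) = -9835/ 156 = -63.04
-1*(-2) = 2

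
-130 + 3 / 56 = -7277 / 56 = -129.95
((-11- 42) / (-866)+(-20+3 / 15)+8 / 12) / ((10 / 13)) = -3220711 / 129900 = -24.79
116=116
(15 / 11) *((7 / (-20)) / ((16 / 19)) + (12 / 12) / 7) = -1833 / 4928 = -0.37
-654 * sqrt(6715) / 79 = -678.38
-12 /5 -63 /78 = -417 /130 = -3.21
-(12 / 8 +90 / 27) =-29 / 6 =-4.83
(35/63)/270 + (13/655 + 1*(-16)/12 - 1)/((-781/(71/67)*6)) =605477/234609210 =0.00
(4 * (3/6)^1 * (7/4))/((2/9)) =63/4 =15.75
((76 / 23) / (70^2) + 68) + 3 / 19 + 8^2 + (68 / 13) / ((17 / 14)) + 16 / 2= 1005373218 / 6959225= 144.47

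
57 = 57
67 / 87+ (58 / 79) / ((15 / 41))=31809 / 11455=2.78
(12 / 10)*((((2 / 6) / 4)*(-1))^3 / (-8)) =1 / 11520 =0.00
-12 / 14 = -0.86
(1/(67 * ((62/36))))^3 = 5832/8960030533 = 0.00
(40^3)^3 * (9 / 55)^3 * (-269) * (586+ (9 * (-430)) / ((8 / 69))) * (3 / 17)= 40458409902342144000000 / 22627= 1788058951798388827.51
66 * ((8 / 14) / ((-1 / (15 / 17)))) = -3960 / 119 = -33.28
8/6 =4/3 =1.33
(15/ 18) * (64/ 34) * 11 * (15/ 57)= 4400/ 969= 4.54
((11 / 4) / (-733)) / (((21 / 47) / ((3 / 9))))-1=-185233 / 184716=-1.00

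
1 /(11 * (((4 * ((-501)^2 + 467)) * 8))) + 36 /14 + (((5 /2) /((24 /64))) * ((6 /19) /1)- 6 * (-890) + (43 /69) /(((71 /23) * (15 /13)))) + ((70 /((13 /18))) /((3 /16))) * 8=662235362810590253 /69854309965440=9480.24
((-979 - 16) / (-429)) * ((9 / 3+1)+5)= 20.87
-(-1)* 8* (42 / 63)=16 / 3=5.33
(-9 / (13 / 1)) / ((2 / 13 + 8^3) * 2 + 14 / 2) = -3 / 4469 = -0.00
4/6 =2/3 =0.67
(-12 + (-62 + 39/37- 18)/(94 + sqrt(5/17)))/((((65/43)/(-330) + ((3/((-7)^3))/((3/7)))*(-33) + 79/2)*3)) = -1653902978882/15522447106797 + 67700017*sqrt(85)/15522447106797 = -0.11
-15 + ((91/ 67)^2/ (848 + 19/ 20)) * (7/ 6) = -3429263225/ 228656193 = -15.00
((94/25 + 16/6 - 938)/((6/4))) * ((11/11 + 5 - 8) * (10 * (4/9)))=2235776/405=5520.43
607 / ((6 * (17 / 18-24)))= -1821 / 415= -4.39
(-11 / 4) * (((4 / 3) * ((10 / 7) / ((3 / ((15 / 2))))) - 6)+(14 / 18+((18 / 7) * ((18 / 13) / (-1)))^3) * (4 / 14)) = 1816233584 / 47474973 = 38.26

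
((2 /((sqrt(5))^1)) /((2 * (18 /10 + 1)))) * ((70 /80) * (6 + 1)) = 7 * sqrt(5) /16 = 0.98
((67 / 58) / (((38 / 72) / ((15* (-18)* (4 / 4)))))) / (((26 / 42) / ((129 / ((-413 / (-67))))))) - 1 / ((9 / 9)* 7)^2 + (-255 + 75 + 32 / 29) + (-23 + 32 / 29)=-20178.72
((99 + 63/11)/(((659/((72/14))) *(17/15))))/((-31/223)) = -138723840/26741561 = -5.19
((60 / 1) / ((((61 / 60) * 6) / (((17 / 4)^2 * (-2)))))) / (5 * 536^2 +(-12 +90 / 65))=-281775 / 1139120222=-0.00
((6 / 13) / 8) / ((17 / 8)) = 6 / 221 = 0.03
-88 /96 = -11 /12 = -0.92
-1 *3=-3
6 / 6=1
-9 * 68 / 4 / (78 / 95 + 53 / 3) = -43605 / 5269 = -8.28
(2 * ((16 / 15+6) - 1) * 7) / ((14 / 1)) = 91 / 15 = 6.07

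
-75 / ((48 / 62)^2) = -24025 / 192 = -125.13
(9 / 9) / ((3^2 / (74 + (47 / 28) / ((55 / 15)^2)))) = 251135 / 30492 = 8.24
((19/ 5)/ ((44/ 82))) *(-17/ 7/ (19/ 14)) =-697/ 55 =-12.67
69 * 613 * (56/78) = 394772/13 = 30367.08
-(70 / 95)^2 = -196 / 361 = -0.54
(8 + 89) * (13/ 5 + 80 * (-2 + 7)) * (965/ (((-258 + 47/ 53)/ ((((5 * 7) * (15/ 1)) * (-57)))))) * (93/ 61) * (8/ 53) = 13754666910600/ 13627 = 1009368673.27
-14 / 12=-7 / 6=-1.17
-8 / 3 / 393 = -8 / 1179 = -0.01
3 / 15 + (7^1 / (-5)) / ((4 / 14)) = -4.70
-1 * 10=-10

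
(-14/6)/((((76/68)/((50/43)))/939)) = -1862350/817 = -2279.50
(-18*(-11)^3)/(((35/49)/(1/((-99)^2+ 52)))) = 167706/49265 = 3.40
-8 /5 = -1.60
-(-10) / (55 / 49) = 98 / 11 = 8.91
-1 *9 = -9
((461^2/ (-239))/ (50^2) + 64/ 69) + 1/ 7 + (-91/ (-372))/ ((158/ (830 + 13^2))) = 3196565411461/ 1413526065000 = 2.26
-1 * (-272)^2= -73984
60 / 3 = 20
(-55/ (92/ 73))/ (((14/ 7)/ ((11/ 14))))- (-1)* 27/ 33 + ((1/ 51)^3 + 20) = 13807538275/ 3758798736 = 3.67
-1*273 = -273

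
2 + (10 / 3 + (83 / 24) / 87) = 11219 / 2088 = 5.37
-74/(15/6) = -148/5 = -29.60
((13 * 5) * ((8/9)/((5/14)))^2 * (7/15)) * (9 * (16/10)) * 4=36528128/3375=10823.15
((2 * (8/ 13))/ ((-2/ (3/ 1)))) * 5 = -120/ 13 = -9.23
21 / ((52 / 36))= 189 / 13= 14.54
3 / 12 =1 / 4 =0.25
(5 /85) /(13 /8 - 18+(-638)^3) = -8 /35318396019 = -0.00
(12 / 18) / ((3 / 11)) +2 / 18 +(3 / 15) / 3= 118 / 45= 2.62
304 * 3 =912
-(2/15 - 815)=814.87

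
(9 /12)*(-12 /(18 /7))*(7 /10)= -49 /20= -2.45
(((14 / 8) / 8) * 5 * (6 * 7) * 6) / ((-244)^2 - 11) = 441 / 95240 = 0.00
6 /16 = 3 /8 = 0.38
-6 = -6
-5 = -5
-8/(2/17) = -68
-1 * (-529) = 529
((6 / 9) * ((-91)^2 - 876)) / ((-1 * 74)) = -7405 / 111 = -66.71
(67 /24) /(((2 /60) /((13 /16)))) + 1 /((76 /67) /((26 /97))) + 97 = 19495481 /117952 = 165.28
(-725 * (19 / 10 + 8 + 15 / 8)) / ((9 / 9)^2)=-68295 / 8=-8536.88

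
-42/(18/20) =-140/3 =-46.67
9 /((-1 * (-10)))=9 /10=0.90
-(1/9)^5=-1/59049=-0.00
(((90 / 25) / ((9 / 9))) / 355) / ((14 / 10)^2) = 18 / 3479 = 0.01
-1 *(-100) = 100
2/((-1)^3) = -2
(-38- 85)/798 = -41/266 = -0.15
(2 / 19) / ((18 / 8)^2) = 32 / 1539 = 0.02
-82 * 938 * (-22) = 1692152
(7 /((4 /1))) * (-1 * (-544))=952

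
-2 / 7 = -0.29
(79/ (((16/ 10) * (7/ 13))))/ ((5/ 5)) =5135/ 56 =91.70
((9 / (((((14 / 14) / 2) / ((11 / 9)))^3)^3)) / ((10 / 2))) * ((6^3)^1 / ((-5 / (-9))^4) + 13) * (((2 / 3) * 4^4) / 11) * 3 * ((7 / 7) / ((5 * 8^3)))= 232572.27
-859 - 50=-909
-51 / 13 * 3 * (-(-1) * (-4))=612 / 13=47.08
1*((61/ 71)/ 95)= 61/ 6745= 0.01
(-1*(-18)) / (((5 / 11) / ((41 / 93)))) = 2706 / 155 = 17.46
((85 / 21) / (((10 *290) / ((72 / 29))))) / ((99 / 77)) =34 / 12615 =0.00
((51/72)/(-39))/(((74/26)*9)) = -17/23976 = -0.00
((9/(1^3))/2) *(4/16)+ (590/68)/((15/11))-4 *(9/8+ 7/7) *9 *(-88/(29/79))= 217074419/11832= 18346.38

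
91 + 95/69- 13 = 5477/69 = 79.38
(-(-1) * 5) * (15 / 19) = 3.95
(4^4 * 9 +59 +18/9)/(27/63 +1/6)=19866/5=3973.20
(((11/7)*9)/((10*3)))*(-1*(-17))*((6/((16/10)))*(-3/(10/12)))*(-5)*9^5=894415203/28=31943400.11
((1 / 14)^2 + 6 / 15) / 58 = 397 / 56840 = 0.01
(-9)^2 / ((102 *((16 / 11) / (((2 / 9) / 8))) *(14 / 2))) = 33 / 15232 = 0.00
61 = 61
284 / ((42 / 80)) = 11360 / 21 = 540.95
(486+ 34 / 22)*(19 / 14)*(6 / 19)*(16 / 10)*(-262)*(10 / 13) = -67445088 / 1001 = -67377.71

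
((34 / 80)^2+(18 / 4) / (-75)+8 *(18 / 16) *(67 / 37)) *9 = 8747469 / 59200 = 147.76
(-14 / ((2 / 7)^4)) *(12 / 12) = -2100.88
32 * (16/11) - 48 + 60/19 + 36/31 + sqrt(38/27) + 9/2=sqrt(114)/9 + 95431/12958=8.55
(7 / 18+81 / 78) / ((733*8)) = 167 / 686088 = 0.00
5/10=1/2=0.50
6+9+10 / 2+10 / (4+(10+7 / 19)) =5650 / 273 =20.70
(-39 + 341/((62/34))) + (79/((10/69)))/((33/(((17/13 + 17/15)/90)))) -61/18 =140018321/965250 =145.06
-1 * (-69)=69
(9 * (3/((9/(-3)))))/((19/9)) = -81/19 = -4.26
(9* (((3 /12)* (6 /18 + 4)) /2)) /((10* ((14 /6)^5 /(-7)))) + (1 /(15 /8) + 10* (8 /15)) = 3352177 /576240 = 5.82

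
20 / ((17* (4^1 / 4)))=20 / 17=1.18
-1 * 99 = -99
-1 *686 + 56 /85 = -58254 /85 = -685.34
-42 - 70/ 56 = -173/ 4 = -43.25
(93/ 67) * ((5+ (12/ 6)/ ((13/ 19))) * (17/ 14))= 162843/ 12194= 13.35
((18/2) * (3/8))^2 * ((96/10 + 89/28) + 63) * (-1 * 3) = -23201883/8960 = -2589.50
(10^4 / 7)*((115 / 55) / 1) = 230000 / 77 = 2987.01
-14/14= -1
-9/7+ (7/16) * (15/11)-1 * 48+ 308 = 259.31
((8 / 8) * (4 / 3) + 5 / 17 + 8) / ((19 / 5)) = 2455 / 969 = 2.53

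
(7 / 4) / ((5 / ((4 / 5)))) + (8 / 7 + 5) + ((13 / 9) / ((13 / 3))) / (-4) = 13313 / 2100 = 6.34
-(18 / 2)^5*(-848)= 50073552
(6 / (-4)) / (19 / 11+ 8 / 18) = -297 / 430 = -0.69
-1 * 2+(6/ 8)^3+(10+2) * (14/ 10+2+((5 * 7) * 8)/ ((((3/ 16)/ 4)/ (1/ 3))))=22975253/ 960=23932.56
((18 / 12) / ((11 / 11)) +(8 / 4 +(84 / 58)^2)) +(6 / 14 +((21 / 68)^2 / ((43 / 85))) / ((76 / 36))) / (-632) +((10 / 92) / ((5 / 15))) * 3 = 125032235682979 / 19016470352768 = 6.57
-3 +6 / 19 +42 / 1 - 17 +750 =14674 / 19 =772.32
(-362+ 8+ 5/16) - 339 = -11083/16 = -692.69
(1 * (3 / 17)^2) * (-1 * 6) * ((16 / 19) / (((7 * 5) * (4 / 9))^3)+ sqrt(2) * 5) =-270 * sqrt(2) / 289 - 19683 / 470853250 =-1.32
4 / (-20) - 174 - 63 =-1186 / 5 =-237.20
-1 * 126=-126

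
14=14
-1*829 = -829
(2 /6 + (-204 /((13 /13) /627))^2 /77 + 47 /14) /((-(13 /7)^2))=-62467198493 /1014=-61604732.24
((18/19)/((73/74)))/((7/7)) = 1332/1387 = 0.96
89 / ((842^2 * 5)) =89 / 3544820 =0.00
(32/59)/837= 32/49383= 0.00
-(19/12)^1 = -19/12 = -1.58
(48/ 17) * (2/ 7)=96/ 119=0.81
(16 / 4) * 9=36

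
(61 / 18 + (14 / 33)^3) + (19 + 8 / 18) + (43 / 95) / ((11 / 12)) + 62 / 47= 7933918543 / 320917410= 24.72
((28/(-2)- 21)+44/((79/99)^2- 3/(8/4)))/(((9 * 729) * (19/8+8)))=-11637784/9214550523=-0.00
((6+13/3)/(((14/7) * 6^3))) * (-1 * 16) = -0.38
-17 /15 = -1.13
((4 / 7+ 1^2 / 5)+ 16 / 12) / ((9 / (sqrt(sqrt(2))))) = 221*2^(1 / 4) / 945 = 0.28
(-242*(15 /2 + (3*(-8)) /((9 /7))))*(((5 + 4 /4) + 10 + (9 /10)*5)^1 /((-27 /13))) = -4321031 /162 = -26673.03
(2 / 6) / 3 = 1 / 9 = 0.11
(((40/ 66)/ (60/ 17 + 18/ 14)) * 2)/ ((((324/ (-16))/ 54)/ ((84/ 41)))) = -1066240/ 775269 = -1.38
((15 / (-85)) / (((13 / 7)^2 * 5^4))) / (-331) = 147 / 594351875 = 0.00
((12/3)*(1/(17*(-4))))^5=-1/1419857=-0.00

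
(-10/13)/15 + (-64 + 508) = 17314/39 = 443.95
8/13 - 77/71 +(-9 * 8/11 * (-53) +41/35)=123525448/355355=347.61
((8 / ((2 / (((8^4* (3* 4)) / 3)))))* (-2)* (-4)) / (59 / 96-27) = -50331648 / 2533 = -19870.37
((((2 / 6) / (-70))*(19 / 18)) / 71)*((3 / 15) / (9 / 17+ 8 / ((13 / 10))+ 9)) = -4199 / 4651025400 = -0.00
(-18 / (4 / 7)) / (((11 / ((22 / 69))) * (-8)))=21 / 184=0.11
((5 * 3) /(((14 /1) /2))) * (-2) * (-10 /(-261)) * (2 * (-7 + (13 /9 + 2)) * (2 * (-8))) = -102400 /5481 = -18.68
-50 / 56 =-25 / 28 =-0.89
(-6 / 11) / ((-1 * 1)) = 6 / 11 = 0.55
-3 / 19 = -0.16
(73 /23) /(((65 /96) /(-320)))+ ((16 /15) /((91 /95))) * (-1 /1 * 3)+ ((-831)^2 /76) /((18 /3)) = 3501839 /318136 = 11.01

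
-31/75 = -0.41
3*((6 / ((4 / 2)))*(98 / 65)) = 882 / 65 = 13.57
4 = 4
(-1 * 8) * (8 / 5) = -64 / 5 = -12.80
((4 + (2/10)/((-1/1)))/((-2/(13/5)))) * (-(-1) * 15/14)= -741/140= -5.29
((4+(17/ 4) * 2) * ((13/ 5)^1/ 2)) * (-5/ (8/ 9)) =-2925/ 32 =-91.41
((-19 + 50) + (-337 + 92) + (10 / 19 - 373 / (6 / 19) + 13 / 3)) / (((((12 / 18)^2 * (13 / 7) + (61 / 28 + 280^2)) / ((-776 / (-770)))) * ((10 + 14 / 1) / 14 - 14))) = 258283452 / 177561164759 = 0.00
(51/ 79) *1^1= 51/ 79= 0.65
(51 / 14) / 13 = 51 / 182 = 0.28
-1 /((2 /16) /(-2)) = 16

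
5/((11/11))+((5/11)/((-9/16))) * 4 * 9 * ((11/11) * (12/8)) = -425/11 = -38.64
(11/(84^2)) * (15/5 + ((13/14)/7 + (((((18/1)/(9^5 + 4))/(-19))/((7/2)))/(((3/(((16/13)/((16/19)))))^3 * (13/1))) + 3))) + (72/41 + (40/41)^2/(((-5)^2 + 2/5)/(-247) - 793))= 242017896439952475011317/137162742368812817241312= 1.76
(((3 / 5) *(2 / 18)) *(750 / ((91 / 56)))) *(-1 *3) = -1200 / 13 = -92.31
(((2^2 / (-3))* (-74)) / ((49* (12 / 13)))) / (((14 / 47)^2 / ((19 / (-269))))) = -20188051 / 11625642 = -1.74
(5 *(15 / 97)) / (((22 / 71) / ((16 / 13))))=42600 / 13871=3.07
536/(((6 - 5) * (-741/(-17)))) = 9112/741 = 12.30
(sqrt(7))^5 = 49 * sqrt(7) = 129.64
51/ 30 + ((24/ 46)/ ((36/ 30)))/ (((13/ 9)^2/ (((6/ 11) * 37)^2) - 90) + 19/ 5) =670700526289/ 395703840170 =1.69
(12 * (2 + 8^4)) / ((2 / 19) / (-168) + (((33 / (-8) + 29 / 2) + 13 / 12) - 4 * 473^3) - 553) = -52323264 / 450386741353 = -0.00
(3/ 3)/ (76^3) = 1/ 438976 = 0.00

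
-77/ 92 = -0.84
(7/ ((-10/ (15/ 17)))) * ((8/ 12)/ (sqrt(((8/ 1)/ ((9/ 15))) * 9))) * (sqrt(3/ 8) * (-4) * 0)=0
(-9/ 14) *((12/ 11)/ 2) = -27/ 77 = -0.35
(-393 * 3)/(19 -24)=1179/5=235.80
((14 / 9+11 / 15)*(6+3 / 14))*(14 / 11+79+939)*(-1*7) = -16745122 / 165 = -101485.59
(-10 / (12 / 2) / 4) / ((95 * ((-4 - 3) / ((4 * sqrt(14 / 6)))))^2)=-4 / 113715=-0.00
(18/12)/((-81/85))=-85/54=-1.57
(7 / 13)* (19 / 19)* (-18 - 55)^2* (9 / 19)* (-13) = -335727 / 19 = -17669.84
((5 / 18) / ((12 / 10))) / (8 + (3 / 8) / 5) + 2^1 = 17692 / 8721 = 2.03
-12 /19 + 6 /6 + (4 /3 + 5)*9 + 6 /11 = 12104 /209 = 57.91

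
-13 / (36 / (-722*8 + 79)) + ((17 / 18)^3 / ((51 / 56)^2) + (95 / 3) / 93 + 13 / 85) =142369247407 / 69152940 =2058.76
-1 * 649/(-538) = 649/538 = 1.21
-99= -99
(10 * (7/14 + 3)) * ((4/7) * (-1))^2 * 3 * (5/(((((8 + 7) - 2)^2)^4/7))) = 1200/815730721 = 0.00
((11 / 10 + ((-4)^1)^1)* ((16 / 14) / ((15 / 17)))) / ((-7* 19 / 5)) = 1972 / 13965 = 0.14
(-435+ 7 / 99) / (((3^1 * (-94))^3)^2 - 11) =-43058 / 49788591968591487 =-0.00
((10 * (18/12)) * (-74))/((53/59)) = -65490/53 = -1235.66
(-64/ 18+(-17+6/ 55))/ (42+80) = -10121/ 60390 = -0.17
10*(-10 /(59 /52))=-5200 /59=-88.14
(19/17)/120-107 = -218261/2040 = -106.99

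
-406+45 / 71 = -28781 / 71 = -405.37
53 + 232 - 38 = 247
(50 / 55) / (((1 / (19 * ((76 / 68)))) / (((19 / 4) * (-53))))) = -1817635 / 374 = -4859.99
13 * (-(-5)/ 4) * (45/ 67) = 2925/ 268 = 10.91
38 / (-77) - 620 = -47778 / 77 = -620.49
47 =47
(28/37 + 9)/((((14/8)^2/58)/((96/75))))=10720256/45325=236.52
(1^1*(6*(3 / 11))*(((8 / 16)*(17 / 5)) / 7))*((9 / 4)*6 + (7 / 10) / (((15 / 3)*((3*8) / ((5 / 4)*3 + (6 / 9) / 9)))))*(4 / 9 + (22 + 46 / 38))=24102008723 / 189604800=127.12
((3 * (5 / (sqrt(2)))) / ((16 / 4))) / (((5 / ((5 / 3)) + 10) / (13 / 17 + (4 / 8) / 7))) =2985 * sqrt(2) / 24752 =0.17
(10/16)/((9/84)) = 35/6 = 5.83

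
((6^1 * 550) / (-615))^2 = 48400 / 1681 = 28.79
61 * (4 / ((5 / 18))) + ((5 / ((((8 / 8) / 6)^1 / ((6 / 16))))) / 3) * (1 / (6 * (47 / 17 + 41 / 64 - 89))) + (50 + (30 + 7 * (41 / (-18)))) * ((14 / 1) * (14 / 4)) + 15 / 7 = 4019.26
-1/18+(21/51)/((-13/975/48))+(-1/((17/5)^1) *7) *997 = -63631/18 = -3535.06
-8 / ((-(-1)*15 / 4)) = -32 / 15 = -2.13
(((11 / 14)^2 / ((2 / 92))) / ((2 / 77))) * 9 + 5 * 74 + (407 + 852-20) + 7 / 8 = 641187 / 56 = 11449.77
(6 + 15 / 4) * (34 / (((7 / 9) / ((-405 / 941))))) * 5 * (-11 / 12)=44304975 / 52696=840.77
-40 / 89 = -0.45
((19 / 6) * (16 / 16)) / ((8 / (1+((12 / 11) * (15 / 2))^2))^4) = 86786503926910339 / 5268083859456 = 16474.02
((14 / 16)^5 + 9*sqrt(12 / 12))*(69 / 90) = 7169537 / 983040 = 7.29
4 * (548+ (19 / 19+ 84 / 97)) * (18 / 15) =1280088 / 485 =2639.36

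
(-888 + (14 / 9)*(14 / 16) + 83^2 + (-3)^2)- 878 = 184801 / 36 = 5133.36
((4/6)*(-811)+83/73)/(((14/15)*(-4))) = 590785/4088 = 144.52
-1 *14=-14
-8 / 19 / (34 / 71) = -0.88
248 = 248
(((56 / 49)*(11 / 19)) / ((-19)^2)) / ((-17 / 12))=-0.00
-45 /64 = -0.70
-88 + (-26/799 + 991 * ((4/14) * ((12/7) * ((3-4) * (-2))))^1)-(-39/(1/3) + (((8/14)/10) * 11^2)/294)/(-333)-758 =124.39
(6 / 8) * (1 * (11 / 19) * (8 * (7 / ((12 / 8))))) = 308 / 19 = 16.21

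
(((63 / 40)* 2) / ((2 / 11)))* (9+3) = 2079 / 10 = 207.90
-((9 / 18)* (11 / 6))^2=-121 / 144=-0.84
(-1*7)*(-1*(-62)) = -434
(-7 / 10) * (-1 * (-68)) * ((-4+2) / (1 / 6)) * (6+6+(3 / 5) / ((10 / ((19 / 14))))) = 862614 / 125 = 6900.91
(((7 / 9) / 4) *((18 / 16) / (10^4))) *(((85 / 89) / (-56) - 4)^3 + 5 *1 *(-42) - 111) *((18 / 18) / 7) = -9553251558889 / 7923445497856000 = -0.00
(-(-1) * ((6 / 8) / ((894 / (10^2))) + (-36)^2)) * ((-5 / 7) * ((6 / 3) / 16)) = -1931165 / 16688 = -115.72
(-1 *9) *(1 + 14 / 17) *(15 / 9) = -465 / 17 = -27.35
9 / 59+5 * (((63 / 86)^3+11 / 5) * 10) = 2435683297 / 18763652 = 129.81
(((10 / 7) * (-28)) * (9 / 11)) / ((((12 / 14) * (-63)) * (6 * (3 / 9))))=10 / 33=0.30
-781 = -781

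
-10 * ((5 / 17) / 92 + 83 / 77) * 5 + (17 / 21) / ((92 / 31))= -19431001 / 361284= -53.78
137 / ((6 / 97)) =13289 / 6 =2214.83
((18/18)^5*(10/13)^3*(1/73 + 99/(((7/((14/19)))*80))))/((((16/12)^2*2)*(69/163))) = 0.04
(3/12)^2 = 1/16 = 0.06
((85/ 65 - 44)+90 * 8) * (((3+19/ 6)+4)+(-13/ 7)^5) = -3529428485/ 436982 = -8076.83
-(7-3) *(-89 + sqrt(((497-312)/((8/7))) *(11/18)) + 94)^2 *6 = -(60 + sqrt(14245))^2/6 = -5361.22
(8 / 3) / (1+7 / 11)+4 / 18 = 50 / 27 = 1.85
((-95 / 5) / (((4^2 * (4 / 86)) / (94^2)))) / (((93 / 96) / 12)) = -86628144 / 31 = -2794456.26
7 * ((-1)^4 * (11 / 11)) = 7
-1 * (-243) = 243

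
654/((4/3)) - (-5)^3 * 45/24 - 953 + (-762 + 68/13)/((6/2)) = -149879/312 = -480.38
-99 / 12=-33 / 4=-8.25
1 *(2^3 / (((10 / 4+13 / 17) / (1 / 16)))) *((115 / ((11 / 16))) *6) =62560 / 407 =153.71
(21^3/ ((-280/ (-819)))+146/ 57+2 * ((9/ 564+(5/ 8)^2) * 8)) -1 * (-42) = 2908267933/ 107160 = 27139.49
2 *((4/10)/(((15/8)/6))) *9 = 576/25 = 23.04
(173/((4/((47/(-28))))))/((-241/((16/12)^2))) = 8131/15183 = 0.54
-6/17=-0.35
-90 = -90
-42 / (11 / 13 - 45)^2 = -507 / 23534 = -0.02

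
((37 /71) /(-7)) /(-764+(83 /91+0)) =481 /4930311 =0.00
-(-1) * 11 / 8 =11 / 8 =1.38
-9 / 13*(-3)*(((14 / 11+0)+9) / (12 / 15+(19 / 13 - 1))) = 15255 / 902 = 16.91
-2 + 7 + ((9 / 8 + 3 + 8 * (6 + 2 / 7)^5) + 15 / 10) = 10556066931 / 134456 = 78509.45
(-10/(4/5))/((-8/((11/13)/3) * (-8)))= -275/4992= -0.06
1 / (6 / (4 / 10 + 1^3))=7 / 30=0.23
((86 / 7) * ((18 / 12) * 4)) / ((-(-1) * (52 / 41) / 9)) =523.09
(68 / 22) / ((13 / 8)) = 272 / 143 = 1.90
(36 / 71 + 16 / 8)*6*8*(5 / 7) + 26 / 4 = 91901 / 994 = 92.46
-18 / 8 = -9 / 4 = -2.25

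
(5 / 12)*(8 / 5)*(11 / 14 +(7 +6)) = 193 / 21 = 9.19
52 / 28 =13 / 7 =1.86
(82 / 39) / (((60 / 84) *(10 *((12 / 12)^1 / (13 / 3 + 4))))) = 287 / 117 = 2.45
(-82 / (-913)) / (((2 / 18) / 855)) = 630990 / 913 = 691.12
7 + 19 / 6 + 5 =91 / 6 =15.17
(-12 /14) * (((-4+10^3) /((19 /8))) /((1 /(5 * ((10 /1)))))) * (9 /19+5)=-98378.16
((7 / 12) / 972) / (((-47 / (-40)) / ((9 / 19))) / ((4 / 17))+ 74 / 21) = 490 / 11484747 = 0.00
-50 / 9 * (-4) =22.22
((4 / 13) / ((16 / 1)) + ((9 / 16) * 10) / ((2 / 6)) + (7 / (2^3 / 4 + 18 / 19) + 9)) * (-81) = -59535 / 26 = -2289.81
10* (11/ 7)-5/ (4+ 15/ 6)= 1360/ 91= 14.95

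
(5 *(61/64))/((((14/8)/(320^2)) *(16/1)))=122000/7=17428.57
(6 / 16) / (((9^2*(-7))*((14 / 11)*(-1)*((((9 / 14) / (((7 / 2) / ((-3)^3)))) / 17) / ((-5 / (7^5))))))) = 935 / 1764331632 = 0.00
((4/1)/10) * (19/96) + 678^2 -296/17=459666.67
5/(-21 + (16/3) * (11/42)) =-63/247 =-0.26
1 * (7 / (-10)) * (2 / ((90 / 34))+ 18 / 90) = -301 / 450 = -0.67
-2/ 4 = -1/ 2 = -0.50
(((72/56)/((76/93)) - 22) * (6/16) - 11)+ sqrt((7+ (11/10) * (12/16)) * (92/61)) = -79417/4256+ sqrt(4391390)/610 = -15.22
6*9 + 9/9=55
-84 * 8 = -672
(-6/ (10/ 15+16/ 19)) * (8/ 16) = -171/ 86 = -1.99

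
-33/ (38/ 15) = -495/ 38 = -13.03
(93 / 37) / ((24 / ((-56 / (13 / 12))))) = -2604 / 481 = -5.41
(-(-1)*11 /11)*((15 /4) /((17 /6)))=45 /34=1.32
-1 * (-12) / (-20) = -3 / 5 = -0.60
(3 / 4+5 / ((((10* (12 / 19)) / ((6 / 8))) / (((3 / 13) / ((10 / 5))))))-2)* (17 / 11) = -16711 / 9152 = -1.83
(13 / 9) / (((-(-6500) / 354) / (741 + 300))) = 20473 / 250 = 81.89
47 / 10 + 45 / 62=841 / 155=5.43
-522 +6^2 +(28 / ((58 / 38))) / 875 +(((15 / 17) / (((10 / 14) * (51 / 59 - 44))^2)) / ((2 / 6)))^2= -4271737162263720438661 / 8789961968527203125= -485.98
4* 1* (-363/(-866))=1.68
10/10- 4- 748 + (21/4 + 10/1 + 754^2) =2271121/4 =567780.25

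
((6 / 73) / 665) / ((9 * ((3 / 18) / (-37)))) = -0.00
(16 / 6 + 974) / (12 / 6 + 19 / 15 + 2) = 14650 / 79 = 185.44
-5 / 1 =-5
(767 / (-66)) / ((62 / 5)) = -3835 / 4092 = -0.94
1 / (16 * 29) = 0.00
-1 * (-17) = 17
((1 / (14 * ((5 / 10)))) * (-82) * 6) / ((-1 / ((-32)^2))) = 503808 / 7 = 71972.57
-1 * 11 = -11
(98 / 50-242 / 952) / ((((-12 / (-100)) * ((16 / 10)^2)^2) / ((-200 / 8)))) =-317171875 / 5849088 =-54.23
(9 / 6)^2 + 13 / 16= 3.06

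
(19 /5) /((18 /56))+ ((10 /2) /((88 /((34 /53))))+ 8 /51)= 21435473 /1783980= 12.02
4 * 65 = 260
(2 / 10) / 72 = 1 / 360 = 0.00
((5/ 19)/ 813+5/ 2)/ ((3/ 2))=77245/ 46341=1.67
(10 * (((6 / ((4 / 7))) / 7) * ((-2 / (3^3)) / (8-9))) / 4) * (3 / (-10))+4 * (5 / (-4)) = -61 / 12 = -5.08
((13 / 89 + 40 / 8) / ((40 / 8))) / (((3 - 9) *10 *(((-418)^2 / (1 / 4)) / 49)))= -11221 / 9330261600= -0.00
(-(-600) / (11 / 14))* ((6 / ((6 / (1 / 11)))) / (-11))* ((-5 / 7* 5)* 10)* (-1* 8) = -2400000 / 1331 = -1803.16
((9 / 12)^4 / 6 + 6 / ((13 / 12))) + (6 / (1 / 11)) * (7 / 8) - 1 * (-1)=428255 / 6656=64.34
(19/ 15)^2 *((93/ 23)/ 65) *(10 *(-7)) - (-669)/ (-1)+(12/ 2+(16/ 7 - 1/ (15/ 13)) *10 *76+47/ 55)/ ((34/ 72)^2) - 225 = 1979178260768/ 499023525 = 3966.10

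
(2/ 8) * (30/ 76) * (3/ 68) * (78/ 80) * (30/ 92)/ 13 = 405/ 3803648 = 0.00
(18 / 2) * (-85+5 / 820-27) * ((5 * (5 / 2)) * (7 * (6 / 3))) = -176390.40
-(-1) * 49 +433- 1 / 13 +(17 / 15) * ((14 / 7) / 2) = 94196 / 195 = 483.06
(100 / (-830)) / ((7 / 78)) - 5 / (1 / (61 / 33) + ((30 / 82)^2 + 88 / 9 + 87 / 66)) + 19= 2392754051489 / 138849576761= 17.23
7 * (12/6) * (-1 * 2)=-28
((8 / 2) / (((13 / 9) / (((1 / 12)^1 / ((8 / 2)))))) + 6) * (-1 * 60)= -4725 / 13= -363.46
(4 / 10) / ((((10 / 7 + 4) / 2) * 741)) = 14 / 70395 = 0.00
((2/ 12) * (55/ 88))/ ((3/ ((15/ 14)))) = 25/ 672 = 0.04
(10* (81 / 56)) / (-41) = -405 / 1148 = -0.35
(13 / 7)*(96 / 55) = 3.24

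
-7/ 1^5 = -7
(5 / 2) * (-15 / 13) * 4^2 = -600 / 13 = -46.15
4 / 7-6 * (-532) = 22348 / 7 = 3192.57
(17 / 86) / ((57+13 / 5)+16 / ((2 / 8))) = 85 / 53148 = 0.00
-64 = -64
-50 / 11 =-4.55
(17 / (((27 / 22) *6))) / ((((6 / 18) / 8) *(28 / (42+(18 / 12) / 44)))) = 2329 / 28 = 83.18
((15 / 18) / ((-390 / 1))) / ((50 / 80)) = -0.00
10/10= 1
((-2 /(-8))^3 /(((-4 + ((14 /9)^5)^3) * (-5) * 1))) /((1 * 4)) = -205891132094649 /198072999717675043840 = -0.00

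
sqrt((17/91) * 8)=2 * sqrt(3094)/91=1.22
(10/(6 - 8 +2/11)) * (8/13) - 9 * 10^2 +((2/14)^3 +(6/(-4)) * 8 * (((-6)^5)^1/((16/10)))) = 256020701/4459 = 57416.62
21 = 21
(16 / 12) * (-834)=-1112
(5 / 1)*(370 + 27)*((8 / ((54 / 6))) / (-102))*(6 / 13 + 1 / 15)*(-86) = 785.79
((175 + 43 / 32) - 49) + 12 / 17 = 69659 / 544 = 128.05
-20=-20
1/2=0.50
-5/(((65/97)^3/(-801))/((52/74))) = 1462102146/156325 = 9352.96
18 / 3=6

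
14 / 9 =1.56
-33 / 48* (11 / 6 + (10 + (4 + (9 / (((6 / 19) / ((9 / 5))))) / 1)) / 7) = -3223 / 420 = -7.67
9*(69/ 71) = 621/ 71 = 8.75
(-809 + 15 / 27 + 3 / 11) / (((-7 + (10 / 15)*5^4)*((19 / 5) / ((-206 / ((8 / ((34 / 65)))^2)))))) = 125348837 / 274165320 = 0.46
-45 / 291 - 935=-90710 / 97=-935.15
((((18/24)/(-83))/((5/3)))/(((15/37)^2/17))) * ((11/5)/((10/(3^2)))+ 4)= -6958627/2075000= -3.35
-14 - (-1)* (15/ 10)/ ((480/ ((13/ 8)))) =-35827/ 2560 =-13.99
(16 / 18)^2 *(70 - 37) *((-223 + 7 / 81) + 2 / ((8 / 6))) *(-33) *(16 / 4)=555539072 / 729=762056.34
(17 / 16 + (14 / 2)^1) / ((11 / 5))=645 / 176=3.66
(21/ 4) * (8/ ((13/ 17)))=714/ 13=54.92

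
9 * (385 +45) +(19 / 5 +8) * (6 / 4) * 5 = 7917 / 2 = 3958.50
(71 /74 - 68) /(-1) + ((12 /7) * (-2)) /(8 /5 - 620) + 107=69690489 /400414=174.05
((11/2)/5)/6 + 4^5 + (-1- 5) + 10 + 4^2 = 62651/60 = 1044.18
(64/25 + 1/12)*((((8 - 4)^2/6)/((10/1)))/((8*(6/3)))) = 793/18000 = 0.04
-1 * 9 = -9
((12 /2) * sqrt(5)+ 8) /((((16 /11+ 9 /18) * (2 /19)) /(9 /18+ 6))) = 10868 /43+ 8151 * sqrt(5) /43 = 676.61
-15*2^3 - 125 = -245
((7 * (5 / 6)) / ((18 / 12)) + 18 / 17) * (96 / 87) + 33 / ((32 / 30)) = 2583899 / 70992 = 36.40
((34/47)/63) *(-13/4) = -221/5922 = -0.04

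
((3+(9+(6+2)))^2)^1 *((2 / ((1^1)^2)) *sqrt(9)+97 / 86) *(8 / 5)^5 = 160694272 / 5375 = 29896.61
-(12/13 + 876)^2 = -129960000/169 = -768994.08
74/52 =37/26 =1.42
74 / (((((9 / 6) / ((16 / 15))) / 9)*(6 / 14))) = 16576 / 15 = 1105.07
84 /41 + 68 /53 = 7240 /2173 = 3.33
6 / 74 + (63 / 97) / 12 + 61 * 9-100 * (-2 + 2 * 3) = 2140985 / 14356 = 149.14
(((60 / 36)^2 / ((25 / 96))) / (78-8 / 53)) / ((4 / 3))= 212 / 2063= 0.10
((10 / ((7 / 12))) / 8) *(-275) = -4125 / 7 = -589.29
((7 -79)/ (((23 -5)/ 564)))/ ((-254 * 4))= 282/ 127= 2.22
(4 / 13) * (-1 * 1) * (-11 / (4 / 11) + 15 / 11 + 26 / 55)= 6251 / 715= 8.74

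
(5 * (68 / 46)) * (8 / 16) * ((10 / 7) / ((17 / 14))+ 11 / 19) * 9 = 25515 / 437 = 58.39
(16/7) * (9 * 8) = 1152/7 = 164.57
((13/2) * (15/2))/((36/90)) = 975/8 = 121.88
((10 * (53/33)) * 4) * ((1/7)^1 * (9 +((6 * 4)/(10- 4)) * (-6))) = -10600/77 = -137.66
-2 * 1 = -2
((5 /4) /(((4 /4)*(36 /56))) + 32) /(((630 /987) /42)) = 201019 /90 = 2233.54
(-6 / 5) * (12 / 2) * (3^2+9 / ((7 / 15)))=-203.66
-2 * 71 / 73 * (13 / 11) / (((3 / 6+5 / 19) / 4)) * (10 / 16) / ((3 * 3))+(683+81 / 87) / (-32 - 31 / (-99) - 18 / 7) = -103498299544 / 4975710003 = -20.80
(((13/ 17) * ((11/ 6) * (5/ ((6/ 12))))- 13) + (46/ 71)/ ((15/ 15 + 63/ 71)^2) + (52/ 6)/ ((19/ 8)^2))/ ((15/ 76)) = 905139686/ 65247615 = 13.87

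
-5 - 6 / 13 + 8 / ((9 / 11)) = 505 / 117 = 4.32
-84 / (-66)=14 / 11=1.27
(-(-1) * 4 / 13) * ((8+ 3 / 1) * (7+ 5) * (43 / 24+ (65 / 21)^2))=882662 / 1911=461.88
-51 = -51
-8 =-8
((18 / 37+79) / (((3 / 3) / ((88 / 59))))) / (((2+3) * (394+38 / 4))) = 517616 / 8808405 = 0.06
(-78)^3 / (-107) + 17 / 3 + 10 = 1428685 / 321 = 4450.73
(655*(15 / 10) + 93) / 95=2151 / 190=11.32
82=82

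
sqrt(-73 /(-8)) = sqrt(146) /4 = 3.02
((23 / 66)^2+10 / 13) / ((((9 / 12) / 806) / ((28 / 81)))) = 87558632 / 264627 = 330.88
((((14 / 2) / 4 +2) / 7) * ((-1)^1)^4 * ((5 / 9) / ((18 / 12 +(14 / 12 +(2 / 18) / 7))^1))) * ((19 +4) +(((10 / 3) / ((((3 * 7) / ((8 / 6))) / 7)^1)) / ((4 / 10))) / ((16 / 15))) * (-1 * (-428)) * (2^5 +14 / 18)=752036125 / 18252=41202.94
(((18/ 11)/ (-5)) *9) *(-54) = 8748/ 55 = 159.05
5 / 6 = 0.83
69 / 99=23 / 33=0.70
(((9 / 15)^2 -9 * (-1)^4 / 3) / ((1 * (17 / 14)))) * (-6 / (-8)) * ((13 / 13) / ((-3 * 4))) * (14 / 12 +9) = 1.38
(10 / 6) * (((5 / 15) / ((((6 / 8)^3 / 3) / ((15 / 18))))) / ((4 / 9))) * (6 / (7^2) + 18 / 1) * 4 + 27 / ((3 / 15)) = 296335 / 441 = 671.96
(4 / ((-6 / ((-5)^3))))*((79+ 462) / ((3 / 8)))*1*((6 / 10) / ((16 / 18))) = 81150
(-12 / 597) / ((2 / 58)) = -116 / 199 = -0.58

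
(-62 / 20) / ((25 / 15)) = -93 / 50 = -1.86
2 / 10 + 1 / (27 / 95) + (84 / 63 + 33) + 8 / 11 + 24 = 93227 / 1485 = 62.78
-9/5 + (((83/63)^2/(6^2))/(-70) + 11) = 92010407/10001880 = 9.20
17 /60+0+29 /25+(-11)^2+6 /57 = 698527 /5700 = 122.55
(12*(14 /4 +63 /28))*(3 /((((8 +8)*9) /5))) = 115 /16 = 7.19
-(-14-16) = 30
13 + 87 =100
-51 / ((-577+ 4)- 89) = 51 / 662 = 0.08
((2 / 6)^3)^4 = 1 / 531441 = 0.00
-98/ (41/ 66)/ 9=-2156/ 123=-17.53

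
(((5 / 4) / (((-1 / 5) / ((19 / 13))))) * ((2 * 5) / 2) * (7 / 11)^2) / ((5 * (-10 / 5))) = 23275 / 12584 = 1.85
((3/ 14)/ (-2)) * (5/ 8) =-15/ 224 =-0.07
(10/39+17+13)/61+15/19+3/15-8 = -1472314/226005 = -6.51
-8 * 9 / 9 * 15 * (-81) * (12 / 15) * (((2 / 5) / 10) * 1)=7776 / 25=311.04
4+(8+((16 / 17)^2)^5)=25291438433164 / 2015993900449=12.55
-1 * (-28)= 28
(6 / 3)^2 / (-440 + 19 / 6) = -24 / 2621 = -0.01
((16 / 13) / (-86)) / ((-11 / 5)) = 40 / 6149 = 0.01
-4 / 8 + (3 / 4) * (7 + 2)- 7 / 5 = 97 / 20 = 4.85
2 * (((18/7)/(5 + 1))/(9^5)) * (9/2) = 1/15309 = 0.00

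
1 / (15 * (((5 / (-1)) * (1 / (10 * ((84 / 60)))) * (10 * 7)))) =-0.00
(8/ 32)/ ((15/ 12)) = 0.20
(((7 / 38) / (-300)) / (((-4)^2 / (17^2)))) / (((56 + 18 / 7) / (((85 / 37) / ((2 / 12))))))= -240737 / 92233600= -0.00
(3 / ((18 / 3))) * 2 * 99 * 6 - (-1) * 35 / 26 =15479 / 26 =595.35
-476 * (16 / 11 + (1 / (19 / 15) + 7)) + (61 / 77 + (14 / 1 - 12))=-584849 / 133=-4397.36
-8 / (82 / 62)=-248 / 41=-6.05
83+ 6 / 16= 667 / 8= 83.38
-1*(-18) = 18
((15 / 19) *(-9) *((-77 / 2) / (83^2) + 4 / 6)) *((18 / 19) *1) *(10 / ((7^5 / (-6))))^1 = 663997500 / 41797815703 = 0.02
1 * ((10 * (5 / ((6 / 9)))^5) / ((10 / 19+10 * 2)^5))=12380495 / 190102016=0.07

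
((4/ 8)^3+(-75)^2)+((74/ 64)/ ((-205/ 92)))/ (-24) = 221405771/ 39360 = 5625.15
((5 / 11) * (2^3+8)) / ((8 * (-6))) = -5 / 33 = -0.15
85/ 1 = 85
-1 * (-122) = 122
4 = 4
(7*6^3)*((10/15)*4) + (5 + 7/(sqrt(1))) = 4044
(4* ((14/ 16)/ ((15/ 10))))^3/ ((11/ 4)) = 4.62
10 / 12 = 5 / 6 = 0.83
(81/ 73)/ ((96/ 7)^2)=0.01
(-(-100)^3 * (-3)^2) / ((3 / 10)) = 30000000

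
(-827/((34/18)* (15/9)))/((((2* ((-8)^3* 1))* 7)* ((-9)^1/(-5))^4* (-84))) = -103375/2487324672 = -0.00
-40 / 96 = -5 / 12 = -0.42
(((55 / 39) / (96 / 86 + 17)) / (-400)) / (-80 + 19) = 473 / 148259280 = 0.00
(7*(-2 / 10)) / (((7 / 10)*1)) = -2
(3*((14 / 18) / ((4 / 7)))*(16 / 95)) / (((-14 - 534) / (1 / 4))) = -49 / 156180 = -0.00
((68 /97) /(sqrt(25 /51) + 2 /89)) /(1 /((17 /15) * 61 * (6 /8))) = -160036062 /95943185 + 139639309 * sqrt(51) /19188637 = 50.30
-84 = -84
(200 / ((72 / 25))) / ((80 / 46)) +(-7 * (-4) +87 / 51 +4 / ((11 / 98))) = 1417393 / 13464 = 105.27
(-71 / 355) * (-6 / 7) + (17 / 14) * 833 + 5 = 71167 / 70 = 1016.67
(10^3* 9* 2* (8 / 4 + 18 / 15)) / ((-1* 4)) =-14400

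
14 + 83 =97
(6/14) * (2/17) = 6/119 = 0.05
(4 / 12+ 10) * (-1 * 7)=-217 / 3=-72.33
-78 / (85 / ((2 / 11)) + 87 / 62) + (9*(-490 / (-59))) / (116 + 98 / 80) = 105289349 / 223411052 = 0.47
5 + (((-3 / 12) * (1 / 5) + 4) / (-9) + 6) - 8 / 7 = 11867 / 1260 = 9.42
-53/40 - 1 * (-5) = 147/40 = 3.68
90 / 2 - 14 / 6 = 128 / 3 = 42.67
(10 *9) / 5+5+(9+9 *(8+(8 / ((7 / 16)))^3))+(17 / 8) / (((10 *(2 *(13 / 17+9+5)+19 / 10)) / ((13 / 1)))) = 62176310647 / 1127784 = 55131.40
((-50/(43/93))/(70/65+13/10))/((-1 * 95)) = 40300/84151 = 0.48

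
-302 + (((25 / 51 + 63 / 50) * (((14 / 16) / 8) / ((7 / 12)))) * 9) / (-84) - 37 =-129104589 / 380800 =-339.04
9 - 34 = -25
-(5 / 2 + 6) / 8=-17 / 16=-1.06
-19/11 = -1.73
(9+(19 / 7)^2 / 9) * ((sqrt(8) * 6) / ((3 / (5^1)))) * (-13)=-1125800 * sqrt(2) / 441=-3610.25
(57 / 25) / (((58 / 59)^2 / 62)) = 6150927 / 42050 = 146.28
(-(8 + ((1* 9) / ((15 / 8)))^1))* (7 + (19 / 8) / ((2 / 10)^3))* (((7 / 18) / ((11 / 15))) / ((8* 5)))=-1547 / 30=-51.57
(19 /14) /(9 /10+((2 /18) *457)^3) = 69255 /6681125437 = 0.00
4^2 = 16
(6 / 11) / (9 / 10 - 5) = -60 / 451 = -0.13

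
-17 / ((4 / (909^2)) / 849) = -11925713673 / 4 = -2981428418.25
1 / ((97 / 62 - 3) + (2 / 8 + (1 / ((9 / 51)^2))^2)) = 10044 / 10344697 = 0.00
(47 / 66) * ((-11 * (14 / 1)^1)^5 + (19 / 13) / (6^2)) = -1905229578155011 / 30888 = -61681869274.64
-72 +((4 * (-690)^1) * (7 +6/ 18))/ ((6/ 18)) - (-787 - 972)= -59033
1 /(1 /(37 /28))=37 /28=1.32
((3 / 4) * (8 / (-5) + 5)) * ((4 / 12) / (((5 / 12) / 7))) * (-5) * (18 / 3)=-2142 / 5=-428.40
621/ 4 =155.25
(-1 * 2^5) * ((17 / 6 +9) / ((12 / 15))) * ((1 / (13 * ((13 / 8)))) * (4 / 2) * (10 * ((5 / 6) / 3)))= -568000 / 4563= -124.48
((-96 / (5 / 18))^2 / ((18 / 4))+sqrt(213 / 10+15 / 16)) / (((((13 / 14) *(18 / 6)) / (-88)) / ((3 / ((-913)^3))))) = 0.00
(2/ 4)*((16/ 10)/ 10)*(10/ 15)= 4/ 75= 0.05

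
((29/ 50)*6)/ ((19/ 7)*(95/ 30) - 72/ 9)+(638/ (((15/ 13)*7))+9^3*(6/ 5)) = 12595234/ 13125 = 959.64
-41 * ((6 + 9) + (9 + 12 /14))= -7134 /7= -1019.14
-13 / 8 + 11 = 9.38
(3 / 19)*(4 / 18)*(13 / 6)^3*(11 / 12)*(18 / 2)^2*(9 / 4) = 72501 / 1216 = 59.62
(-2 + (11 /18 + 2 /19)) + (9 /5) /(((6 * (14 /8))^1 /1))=-13313 /11970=-1.11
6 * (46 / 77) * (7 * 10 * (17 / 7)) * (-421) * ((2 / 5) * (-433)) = 3421275024 / 77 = 44432143.17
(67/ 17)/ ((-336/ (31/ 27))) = -0.01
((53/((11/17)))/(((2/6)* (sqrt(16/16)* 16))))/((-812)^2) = 2703/116044544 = 0.00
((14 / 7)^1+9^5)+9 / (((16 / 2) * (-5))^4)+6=151185920009 / 2560000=59057.00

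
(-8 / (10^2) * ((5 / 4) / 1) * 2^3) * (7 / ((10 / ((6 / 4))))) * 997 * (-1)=20937 / 25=837.48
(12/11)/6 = 2/11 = 0.18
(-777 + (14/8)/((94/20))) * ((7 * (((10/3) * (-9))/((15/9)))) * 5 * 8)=3914203.40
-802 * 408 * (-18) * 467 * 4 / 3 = 3667436928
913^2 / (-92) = -833569 / 92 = -9060.53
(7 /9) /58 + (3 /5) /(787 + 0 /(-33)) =29111 /2054070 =0.01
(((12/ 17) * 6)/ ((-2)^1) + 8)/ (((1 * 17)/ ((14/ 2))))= 700/ 289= 2.42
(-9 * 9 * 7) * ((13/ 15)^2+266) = -151247.88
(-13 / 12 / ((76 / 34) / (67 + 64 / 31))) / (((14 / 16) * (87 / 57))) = -473161 / 18879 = -25.06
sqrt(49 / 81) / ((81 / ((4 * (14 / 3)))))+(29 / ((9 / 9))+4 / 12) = 64544 / 2187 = 29.51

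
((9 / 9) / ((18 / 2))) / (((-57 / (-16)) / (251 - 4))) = 208 / 27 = 7.70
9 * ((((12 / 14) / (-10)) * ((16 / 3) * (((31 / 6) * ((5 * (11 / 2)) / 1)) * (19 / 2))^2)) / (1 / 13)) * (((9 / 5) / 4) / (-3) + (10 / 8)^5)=-8107564932181 / 28672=-282769424.25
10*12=120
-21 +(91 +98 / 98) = 71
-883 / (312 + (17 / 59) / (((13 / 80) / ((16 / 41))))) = -27767701 / 9833224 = -2.82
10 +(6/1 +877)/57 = 1453/57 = 25.49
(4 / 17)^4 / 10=128 / 417605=0.00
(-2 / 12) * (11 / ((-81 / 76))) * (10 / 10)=418 / 243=1.72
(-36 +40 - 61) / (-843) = 0.07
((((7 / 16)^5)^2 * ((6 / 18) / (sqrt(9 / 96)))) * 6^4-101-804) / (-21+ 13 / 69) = 62445 / 1436-175417129629 * sqrt(6) / 24670292148224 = 43.47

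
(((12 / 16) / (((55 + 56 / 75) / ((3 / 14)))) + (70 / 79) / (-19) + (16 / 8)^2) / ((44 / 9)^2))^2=12683370740306456350161 / 462922702196248825839616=0.03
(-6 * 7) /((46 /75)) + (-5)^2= -1000 /23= -43.48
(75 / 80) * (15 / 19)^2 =3375 / 5776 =0.58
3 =3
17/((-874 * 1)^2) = 17/763876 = 0.00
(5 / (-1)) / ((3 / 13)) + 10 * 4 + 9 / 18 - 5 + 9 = 137 / 6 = 22.83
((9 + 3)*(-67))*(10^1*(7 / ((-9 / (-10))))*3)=-187600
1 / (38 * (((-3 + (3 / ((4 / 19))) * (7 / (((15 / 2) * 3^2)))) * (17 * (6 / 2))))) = -15 / 44251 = -0.00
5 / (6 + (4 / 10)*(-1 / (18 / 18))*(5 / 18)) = 45 / 53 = 0.85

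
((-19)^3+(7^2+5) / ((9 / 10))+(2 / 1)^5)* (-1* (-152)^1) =-1028584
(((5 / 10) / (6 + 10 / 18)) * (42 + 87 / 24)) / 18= 365 / 1888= 0.19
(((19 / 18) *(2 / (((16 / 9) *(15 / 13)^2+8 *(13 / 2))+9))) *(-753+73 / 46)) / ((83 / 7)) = -776917505 / 367982658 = -2.11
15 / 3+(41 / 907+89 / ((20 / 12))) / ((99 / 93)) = 751079 / 13605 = 55.21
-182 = -182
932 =932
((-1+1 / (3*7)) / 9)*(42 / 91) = -40 / 819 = -0.05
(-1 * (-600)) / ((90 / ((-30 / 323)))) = -200 / 323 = -0.62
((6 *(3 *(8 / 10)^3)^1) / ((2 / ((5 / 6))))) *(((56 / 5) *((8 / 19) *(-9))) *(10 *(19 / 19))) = -774144 / 475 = -1629.78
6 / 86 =0.07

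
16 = 16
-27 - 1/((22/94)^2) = -5476/121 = -45.26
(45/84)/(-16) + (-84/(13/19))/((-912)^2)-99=-8218999/82992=-99.03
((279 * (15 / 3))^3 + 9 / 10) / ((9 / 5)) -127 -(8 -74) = 3016338629 / 2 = 1508169314.50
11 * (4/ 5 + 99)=5489/ 5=1097.80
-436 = -436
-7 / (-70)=1 / 10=0.10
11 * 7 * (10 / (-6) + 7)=1232 / 3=410.67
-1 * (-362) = 362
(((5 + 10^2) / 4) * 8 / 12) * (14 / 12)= 245 / 12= 20.42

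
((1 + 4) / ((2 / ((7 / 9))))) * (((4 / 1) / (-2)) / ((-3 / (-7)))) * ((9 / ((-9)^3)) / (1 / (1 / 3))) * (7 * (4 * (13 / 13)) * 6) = 13720 / 2187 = 6.27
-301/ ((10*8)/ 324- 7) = 24381/ 547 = 44.57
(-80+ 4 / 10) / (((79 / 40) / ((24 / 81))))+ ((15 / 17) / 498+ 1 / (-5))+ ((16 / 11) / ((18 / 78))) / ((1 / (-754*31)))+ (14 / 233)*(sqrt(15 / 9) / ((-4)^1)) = -48778537455451 / 331062930 - 7*sqrt(15) / 1398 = -147339.19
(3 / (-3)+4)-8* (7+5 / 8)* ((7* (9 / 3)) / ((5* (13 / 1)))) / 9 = 158 / 195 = 0.81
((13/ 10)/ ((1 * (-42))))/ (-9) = 13/ 3780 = 0.00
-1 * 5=-5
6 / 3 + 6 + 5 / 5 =9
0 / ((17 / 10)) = 0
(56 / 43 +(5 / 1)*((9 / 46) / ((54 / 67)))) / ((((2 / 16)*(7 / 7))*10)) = 29861 / 14835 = 2.01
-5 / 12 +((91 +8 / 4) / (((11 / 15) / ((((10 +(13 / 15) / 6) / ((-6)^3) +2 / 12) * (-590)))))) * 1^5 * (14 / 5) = -7448269 / 297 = -25078.35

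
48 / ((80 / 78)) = 234 / 5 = 46.80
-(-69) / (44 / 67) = 4623 / 44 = 105.07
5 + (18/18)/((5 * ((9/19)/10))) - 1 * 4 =47/9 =5.22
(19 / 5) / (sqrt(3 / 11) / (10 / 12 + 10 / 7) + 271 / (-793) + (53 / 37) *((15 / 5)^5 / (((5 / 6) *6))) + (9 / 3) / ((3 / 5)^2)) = 226840841191297047 / 4632753931470361223-117475911796698 *sqrt(33) / 4632753931470361223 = 0.05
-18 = -18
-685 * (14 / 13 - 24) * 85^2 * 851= 1255088201750 / 13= 96545246288.46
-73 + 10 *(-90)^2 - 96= 80831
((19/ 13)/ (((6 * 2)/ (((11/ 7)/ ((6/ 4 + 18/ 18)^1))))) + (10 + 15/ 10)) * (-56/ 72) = -15802/ 1755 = -9.00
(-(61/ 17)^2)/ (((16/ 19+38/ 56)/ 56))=-110856032/ 233801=-474.15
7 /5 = 1.40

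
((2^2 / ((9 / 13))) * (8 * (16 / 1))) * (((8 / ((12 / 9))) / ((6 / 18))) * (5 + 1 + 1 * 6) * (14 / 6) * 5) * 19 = 35409920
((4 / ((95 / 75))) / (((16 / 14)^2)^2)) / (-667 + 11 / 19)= -36015 / 12965888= -0.00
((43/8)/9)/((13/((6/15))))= 43/2340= 0.02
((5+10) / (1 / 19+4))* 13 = 3705 / 77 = 48.12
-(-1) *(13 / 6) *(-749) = -9737 / 6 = -1622.83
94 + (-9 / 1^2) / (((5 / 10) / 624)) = -11138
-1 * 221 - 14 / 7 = -223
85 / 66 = 1.29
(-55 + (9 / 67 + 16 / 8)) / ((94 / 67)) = -1771 / 47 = -37.68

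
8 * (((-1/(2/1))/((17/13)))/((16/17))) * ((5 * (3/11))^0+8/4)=-9.75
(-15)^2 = 225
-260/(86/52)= -6760/43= -157.21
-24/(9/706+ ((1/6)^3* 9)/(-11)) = -2236608/835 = -2678.57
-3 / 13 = -0.23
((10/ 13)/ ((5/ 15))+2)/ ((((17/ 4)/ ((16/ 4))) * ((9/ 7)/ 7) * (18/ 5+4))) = 109760/ 37791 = 2.90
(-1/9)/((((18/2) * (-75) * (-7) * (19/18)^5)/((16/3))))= -41472/433317325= -0.00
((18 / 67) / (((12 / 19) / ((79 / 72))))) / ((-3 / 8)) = -1501 / 1206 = -1.24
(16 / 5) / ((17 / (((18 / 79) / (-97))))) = -288 / 651355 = -0.00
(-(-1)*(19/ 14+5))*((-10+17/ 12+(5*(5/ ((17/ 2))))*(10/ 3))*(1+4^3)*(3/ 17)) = 1440465/ 16184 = 89.01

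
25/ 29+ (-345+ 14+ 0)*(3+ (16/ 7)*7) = -182356/ 29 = -6288.14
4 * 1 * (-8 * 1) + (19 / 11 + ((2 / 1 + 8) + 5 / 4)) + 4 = -661 / 44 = -15.02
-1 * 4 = -4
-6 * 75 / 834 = -75 / 139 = -0.54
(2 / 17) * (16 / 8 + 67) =138 / 17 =8.12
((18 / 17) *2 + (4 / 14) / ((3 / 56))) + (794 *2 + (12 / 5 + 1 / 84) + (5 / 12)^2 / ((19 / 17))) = 2601445823 / 1627920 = 1598.02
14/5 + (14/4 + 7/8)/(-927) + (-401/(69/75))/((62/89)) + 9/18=-16454730743/26438040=-622.39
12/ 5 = 2.40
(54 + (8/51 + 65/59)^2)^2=253272381967398049/81976382754561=3089.58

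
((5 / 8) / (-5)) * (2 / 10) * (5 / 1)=-1 / 8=-0.12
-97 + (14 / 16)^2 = -6159 / 64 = -96.23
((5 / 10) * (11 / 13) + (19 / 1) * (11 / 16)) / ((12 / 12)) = 2805 / 208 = 13.49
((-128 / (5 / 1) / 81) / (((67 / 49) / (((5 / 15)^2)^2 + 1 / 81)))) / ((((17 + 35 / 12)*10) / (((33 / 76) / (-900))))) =17248 / 1247602854375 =0.00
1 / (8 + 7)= 1 / 15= 0.07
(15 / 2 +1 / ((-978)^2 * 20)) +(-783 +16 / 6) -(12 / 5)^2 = -778.59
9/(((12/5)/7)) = 26.25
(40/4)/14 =5/7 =0.71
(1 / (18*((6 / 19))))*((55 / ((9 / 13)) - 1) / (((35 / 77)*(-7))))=-73777 / 17010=-4.34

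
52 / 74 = 26 / 37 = 0.70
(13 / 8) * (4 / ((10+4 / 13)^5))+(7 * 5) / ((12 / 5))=3780364780027 / 259224020544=14.58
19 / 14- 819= -817.64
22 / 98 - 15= -724 / 49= -14.78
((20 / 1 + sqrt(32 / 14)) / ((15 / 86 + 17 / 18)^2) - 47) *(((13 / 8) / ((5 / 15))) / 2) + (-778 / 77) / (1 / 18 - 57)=-17861930743929 / 236761109200 + 5840991 *sqrt(7) / 5249692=-72.50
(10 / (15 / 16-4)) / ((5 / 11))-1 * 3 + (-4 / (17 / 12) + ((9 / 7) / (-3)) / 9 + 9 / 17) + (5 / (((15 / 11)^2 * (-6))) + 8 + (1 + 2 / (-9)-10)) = -3192773 / 224910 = -14.20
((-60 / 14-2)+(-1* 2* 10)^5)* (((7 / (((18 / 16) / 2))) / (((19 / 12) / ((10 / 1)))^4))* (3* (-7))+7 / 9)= 1560674450414105876 / 1172889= 1330624168539.48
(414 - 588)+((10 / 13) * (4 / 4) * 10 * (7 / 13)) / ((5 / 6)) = -28566 / 169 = -169.03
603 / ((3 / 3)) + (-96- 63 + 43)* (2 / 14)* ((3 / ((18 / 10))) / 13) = 600.88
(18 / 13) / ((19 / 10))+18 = 4626 / 247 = 18.73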